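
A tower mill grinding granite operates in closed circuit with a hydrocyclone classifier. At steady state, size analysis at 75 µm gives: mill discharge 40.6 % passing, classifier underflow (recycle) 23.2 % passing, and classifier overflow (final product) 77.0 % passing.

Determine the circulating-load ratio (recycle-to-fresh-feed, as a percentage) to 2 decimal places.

CL = 209.20 %

Balance %-passing 75 µm (r = R/F):
(1+r)·d = r·u + o ⇒ r = (o−d)/(d−u)
r = (77.0 − 40.6)/(40.6 − 23.2) = 36.4/17.4 = 2.0920
CL = 100·r = 209.20 %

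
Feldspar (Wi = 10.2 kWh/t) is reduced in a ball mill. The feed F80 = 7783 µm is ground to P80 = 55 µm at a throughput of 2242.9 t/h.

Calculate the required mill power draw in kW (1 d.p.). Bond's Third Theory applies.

P = 28254.9 kW

W_Bond = 10·Wi·(1/√P₈₀ − 1/√F₈₀)
W = 10·10.2·(1/√55 − 1/√7783) = 10·10.2·(0.123505) = 12.5975 kWh/t
P = W·T = 12.5975·2242.9 = 28254.9 kW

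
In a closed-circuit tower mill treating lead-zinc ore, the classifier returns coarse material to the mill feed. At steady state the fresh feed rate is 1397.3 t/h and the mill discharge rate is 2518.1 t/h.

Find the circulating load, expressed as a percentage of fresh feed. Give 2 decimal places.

Mill node: discharge = fresh + recycle.
R = M − F = 2518.1 − 1397.3 = 1120.8 t/h
CL = 100·R/F = 100·1120.8/1397.3 = 80.21 %

CL = 80.21 %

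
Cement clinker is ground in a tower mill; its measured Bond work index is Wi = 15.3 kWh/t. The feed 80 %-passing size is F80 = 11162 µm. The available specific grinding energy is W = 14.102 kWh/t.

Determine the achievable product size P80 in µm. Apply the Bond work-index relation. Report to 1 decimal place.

Bond:  W = 10 Wi (1/√P − 1/√F)
P80^-0.5 = F80^-0.5 + W/(10 Wi)
  = 14.1020/(10·15.3) + 1/√11162 = 0.092170 + 0.009465 = 0.101635
P80 = (1/0.101635)² = 9.8391² = 96.81 µm

P80 = 96.8 µm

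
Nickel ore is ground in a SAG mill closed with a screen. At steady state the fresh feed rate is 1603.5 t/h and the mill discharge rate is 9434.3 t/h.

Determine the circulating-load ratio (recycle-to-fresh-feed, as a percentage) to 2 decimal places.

M = F + R at steady state, so:
R = M − F = 9434.3 − 1603.5 = 7830.8 t/h
CL = 100·R/F = 100·7830.8/1603.5 = 488.36 %

CL = 488.36 %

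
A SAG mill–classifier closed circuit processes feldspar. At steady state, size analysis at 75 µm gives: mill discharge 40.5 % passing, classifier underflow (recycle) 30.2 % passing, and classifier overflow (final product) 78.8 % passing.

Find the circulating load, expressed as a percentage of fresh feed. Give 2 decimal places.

CL = 371.84 %

Let r = R/F. Size balance at 75 µm:
d + r·d = r·u + o → r(d−u) = o−d
r = (78.8 − 40.5)/(40.5 − 30.2) = 38.3/10.3 = 3.7184
CL = 100·r = 371.84 %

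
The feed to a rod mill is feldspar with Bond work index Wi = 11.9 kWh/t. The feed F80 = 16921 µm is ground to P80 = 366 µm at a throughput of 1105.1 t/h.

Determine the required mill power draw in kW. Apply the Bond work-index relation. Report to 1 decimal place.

W = 10 Wi (P80^-0.5 − F80^-0.5)
W = 10·11.9·(1/√366 − 1/√16921) = 10·11.9·(0.044583) = 5.3054 kWh/t
P_mill = W·ṁ = 5.3054·1105.1 = 5863.0 kW

P = 5863.0 kW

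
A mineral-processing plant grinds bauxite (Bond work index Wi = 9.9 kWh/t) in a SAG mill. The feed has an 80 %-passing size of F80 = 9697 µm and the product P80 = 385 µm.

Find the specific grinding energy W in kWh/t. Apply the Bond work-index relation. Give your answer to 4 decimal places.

W = 4.0402 kWh/t

W = 10 Wi (1/√P80 − 1/√F80)  [Bond]
1/√385 = 0.050965;  1/√9697 = 0.010155
W = 10·9.9·(0.050965 − 0.010155) = 4.0402 kWh/t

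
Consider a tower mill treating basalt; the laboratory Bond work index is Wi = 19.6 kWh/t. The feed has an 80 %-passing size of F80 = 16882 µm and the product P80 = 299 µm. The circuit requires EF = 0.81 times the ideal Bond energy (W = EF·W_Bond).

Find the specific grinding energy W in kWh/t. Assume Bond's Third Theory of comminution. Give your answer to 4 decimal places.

W = 7.9594 kWh/t

W = 10 Wi (1/√P80 − 1/√F80)  [Bond]
1/√299 = 0.057831;  1/√16882 = 0.007696
W = 10·19.6·(0.057831 − 0.007696) = 9.8265 kWh/t
Corrected W = EF·W_Bond = 0.81·9.8265 = 7.9594 kWh/t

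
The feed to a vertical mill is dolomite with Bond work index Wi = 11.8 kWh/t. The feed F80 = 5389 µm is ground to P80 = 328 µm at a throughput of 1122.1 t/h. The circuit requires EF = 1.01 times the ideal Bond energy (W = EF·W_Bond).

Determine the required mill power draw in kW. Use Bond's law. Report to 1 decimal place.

P = 5562.4 kW

Bond: W = 10·Wi·(1/√P80 − 1/√F80)
W = 10·11.8·(1/√328 − 1/√5389) = 10·11.8·(0.041594) = 4.9080 kWh/t
Corrected W = EF·W_Bond = 1.01·4.9080 = 4.9571 kWh/t
P = W·T = 4.9571·1122.1 = 5562.4 kW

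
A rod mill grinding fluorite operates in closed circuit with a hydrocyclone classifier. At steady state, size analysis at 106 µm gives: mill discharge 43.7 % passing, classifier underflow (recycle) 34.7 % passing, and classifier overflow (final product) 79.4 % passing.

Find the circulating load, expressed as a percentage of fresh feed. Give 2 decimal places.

CL = 396.67 %

Balance %-passing 106 µm (r = R/F):
Fd + Rd = Ru + Fo ⇒ R/F = (o−d)/(d−u)
r = (79.4 − 43.7)/(43.7 − 34.7) = 35.7/9.0 = 3.9667
CL = 100·r = 396.67 %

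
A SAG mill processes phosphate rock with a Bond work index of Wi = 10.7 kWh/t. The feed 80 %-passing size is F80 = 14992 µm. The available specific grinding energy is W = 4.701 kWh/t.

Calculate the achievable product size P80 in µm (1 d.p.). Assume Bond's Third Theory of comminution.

P80 = 368.4 µm

W = 10 Wi (P80^-0.5 − F80^-0.5)
P80^(−½) = W/(10 Wi) + F80^(−½)
  = 4.7010/(10·10.7) + 1/√14992 = 0.043935 + 0.008167 = 0.052102
P80 = (1/0.052102)² = 19.1932² = 368.38 µm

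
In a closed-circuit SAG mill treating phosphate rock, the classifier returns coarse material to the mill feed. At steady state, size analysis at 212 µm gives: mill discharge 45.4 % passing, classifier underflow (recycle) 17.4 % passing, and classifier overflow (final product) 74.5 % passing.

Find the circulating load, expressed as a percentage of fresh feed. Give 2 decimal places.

Classifier node, passing 212 µm:
(1+r)·d = r·u + o ⇒ r = (o−d)/(d−u)
r = (74.5 − 45.4)/(45.4 − 17.4) = 29.1/28.0 = 1.0393
CL = 100·r = 103.93 %

CL = 103.93 %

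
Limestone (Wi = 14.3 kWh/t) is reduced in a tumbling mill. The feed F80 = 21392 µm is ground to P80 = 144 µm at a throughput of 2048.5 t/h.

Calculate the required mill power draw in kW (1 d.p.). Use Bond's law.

P = 22408.5 kW

W = 10 Wi / √P80 − 10 Wi / √F80
W = 10·14.3·(1/√144 − 1/√21392) = 10·14.3·(0.076496) = 10.9390 kWh/t
Mill draw = 10.9390 × 2048.5 = 22408.5 kW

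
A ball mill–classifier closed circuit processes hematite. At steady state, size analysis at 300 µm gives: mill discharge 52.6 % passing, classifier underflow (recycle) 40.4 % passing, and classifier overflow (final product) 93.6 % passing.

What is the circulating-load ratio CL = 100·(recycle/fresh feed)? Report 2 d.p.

Classifier node, passing 300 µm:
(1+r)d = ru + o → r = (o−d)/(d−u)
r = (93.6 − 52.6)/(52.6 − 40.4) = 41.0/12.2 = 3.3607
CL = 100·r = 336.07 %

CL = 336.07 %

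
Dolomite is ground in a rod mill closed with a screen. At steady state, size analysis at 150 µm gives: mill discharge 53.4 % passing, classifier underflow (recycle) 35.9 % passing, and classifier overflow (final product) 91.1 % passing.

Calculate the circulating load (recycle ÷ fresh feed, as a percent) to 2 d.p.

CL = 215.43 %

Two-product formula at 150 µm:
(1+r)·d = r·u + o ⇒ r = (o−d)/(d−u)
r = (91.1 − 53.4)/(53.4 − 35.9) = 37.7/17.5 = 2.1543
CL = 100·r = 215.43 %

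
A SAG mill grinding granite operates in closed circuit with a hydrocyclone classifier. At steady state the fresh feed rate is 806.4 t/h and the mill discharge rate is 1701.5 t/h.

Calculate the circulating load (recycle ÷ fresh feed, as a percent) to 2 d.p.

Steady state: M = F + R.
R = M − F = 1701.5 − 806.4 = 895.1 t/h
CL = 100·R/F = 100·895.1/806.4 = 111.00 %

CL = 111.00 %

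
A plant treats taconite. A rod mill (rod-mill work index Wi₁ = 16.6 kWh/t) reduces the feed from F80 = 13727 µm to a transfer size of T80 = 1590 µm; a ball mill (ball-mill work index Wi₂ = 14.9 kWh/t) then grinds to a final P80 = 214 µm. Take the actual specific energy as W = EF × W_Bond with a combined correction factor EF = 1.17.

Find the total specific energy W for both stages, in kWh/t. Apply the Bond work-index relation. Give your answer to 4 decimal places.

W = 10 Wi (P80^-0.5 − F80^-0.5)
Stage 1 (13727→1590 µm, Wi₁=16.6): W₁ = 10·16.6·(0.025078 − 0.008535) = 2.7462 kWh/t
Stage 2 (1590→214 µm, Wi₂=14.9): W₂ = 10·14.9·(0.068359 − 0.025078) = 6.4487 kWh/t
W = W₁ + W₂ = 2.7462 + 6.4487 = 9.1949 kWh/t
W_actual = 1.17 × 9.1949 = 10.7581 kWh/t

W = 10.7581 kWh/t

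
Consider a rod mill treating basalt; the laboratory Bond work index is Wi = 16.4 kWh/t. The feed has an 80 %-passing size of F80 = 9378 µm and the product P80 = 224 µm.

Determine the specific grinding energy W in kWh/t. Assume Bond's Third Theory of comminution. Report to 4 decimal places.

W = 9.2642 kWh/t

W = 10 Wi (P80^-0.5 − F80^-0.5)
1/√224 = 0.066815;  1/√9378 = 0.010326
W = 10·16.4·(0.066815 − 0.010326) = 9.2642 kWh/t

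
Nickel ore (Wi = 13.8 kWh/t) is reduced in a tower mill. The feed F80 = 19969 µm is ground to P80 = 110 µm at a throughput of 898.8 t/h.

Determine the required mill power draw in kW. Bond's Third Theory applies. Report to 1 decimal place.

W_Bond = 10·Wi·(1/√P₈₀ − 1/√F₈₀)
W = 10·13.8·(1/√110 − 1/√19969) = 10·13.8·(0.088270) = 12.1812 kWh/t
P = W·T = 12.1812·898.8 = 10948.5 kW

P = 10948.5 kW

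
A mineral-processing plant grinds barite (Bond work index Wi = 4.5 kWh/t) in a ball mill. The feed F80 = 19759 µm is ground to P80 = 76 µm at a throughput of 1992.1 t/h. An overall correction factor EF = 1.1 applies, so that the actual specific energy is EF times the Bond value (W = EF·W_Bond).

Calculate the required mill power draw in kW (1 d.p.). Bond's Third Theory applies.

P = 10609.7 kW

W = 10 Wi (P80^-0.5 − F80^-0.5)
W = 10·4.5·(1/√76 − 1/√19759) = 10·4.5·(0.107594) = 4.8417 kWh/t
With EF = 1.1: W = 4.8417·1.1 = 5.3259 kWh/t
Power = W × throughput = 5.3259 kWh/t × 1992.1 t/h = 10609.7 kW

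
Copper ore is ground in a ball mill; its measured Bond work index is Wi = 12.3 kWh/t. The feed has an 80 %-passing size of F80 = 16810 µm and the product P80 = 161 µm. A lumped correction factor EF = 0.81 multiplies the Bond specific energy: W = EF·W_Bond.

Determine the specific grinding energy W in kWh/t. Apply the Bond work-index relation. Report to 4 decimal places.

W = 7.0835 kWh/t

W_Bond = 10·Wi·(1/√P₈₀ − 1/√F₈₀)
1/√161 = 0.078811;  1/√16810 = 0.007713
W = 10·12.3·(0.078811 − 0.007713) = 8.7451 kWh/t
Apply correction: 8.7451 × 0.81 = 7.0835 kWh/t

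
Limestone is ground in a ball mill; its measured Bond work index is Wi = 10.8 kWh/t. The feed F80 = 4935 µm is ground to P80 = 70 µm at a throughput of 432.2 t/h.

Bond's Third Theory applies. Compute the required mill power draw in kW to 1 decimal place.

W_Bond = 10·Wi·(1/√P₈₀ − 1/√F₈₀)
W = 10·10.8·(1/√70 − 1/√4935) = 10·10.8·(0.105288) = 11.3711 kWh/t
P = W·T = 11.3711·432.2 = 4914.6 kW

P = 4914.6 kW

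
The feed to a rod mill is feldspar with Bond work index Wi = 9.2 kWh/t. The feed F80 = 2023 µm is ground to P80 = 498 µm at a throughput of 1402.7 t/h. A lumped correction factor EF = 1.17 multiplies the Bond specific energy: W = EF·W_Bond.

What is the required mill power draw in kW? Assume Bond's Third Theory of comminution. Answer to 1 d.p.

P = 3409.0 kW

Bond: W = 10·Wi·(1/√P80 − 1/√F80)
W = 10·9.2·(1/√498 − 1/√2023) = 10·9.2·(0.022578) = 2.0772 kWh/t
Corrected W = EF·W_Bond = 1.17·2.0772 = 2.4303 kWh/t
Power = W × throughput = 2.4303 kWh/t × 1402.7 t/h = 3409.0 kW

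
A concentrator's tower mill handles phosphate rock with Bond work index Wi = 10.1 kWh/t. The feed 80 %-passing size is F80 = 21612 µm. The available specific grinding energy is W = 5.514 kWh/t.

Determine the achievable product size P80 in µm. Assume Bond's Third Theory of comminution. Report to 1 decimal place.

P80 = 265.3 µm

W = 10·Wi·(P80^(-½) − F80^(-½))
⇒ 1/√P80 = W/(10·Wi) + 1/√F80
  = 5.5140/(10·10.1) + 1/√21612 = 0.054594 + 0.006802 = 0.061396
P80 = (1/0.061396)² = 16.2876² = 265.29 µm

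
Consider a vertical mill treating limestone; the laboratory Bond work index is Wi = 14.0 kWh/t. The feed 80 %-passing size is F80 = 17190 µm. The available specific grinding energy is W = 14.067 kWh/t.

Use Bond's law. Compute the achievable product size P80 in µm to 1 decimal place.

P80 = 85.6 µm

W = 10 Wi (P80^-0.5 − F80^-0.5)
⇒ 1/√P80 = W/(10 Wi) + 1/√F80
  = 14.0670/(10·14.0) + 1/√17190 = 0.100479 + 0.007627 = 0.108106
P80 = (1/0.108106)² = 9.2502² = 85.57 µm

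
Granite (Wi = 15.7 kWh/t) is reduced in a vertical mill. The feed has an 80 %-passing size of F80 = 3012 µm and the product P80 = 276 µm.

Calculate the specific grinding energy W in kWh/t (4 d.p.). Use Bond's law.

W = 6.5896 kWh/t

W = 10·Wi·(P80^(-½) − F80^(-½))
1/√276 = 0.060193;  1/√3012 = 0.018221
W = 10·15.7·(0.060193 − 0.018221) = 6.5896 kWh/t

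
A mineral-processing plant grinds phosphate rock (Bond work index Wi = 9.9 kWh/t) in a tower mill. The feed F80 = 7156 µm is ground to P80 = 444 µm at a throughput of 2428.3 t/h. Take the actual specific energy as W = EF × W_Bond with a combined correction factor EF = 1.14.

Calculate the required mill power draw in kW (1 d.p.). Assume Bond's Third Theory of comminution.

P = 9766.5 kW

W_Bond = 10·Wi·(1/√P₈₀ − 1/√F₈₀)
W = 10·9.9·(1/√444 − 1/√7156) = 10·9.9·(0.035637) = 3.5280 kWh/t
Corrected W = EF·W_Bond = 1.14·3.5280 = 4.0219 kWh/t
P = W·T = 4.0219·2428.3 = 9766.5 kW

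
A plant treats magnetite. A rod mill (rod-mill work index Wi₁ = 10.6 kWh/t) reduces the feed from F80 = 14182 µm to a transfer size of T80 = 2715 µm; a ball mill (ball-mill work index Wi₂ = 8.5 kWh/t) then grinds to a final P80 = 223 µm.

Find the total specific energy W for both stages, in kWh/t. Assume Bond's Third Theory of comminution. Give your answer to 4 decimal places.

W = 10·Wi·(P80^(-½) − F80^(-½))
Stage 1 (14182→2715 µm, Wi₁=10.6): W₁ = 10·10.6·(0.019192 − 0.008397) = 1.1442 kWh/t
Stage 2 (2715→223 µm, Wi₂=8.5): W₂ = 10·8.5·(0.066965 − 0.019192) = 4.0607 kWh/t
W = W₁ + W₂ = 1.1442 + 4.0607 = 5.2050 kWh/t

W = 5.2050 kWh/t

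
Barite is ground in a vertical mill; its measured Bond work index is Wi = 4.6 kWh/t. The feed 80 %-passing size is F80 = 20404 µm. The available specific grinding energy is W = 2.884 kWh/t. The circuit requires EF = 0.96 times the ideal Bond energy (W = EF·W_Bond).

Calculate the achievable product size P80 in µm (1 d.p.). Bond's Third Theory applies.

W_Bond = 10·Wi·(1/√P₈₀ − 1/√F₈₀)
W_Bond = W / EF = 2.884 / 0.96 = 3.0042 kWh/t
P80^(−½) = W_Bond/(10 Wi) + F80^(−½)
  = 3.0042/(10·4.6) + 1/√20404 = 0.065308 + 0.007001 = 0.072309
P80 = (1/0.072309)² = 13.8296² = 191.26 µm

P80 = 191.3 µm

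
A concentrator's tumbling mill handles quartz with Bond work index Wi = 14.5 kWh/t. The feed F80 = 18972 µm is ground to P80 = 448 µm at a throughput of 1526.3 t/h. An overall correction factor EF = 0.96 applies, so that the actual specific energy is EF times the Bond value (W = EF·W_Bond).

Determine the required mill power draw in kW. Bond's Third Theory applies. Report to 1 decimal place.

P = 8495.3 kW

W = 10 Wi (P80^-0.5 − F80^-0.5)
W = 10·14.5·(1/√448 − 1/√18972) = 10·14.5·(0.039985) = 5.7979 kWh/t
W_actual = 0.96 × 5.7979 = 5.5660 kWh/t
P = W·T = 5.5660·1526.3 = 8495.3 kW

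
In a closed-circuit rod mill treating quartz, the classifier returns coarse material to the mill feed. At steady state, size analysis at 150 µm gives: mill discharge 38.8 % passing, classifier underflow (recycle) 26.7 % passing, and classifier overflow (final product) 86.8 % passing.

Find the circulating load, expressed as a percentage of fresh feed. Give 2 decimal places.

CL = 396.69 %

Mass balance on the −150 µm fraction:
r = (o − d)/(d − u)
r = (86.8 − 38.8)/(38.8 − 26.7) = 48.0/12.1 = 3.9669
CL = 100·r = 396.69 %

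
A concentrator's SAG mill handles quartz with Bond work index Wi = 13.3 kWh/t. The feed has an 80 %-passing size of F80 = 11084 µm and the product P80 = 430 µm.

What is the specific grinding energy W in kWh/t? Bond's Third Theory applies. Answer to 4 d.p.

W_Bond = 10·Wi·(1/√P₈₀ − 1/√F₈₀)
1/√430 = 0.048224;  1/√11084 = 0.009498
W = 10·13.3·(0.048224 − 0.009498) = 5.1505 kWh/t

W = 5.1505 kWh/t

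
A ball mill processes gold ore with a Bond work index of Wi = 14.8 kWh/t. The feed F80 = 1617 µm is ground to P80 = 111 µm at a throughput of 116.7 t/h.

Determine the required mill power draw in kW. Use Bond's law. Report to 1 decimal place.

W = 10·Wi·[P80^(−½) − F80^(−½)]
W = 10·14.8·(1/√111 − 1/√1617) = 10·14.8·(0.070048) = 10.3670 kWh/t
Mill draw = 10.3670 × 116.7 = 1209.8 kW

P = 1209.8 kW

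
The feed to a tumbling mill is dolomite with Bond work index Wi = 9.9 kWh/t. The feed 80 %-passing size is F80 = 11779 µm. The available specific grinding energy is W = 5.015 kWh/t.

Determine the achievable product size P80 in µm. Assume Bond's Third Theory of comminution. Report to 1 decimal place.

P80 = 279.0 µm

W = 10 Wi / √P80 − 10 Wi / √F80
⇒ 1/√P80 = W/(10·Wi) + 1/√F80
  = 5.0150/(10·9.9) + 1/√11779 = 0.050657 + 0.009214 = 0.059871
P80 = (1/0.059871)² = 16.7027² = 278.98 µm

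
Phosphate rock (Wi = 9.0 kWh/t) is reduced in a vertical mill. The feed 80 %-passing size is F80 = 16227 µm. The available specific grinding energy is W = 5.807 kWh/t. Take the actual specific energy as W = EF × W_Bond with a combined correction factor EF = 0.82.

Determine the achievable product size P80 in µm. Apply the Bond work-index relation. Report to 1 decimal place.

W = 10·Wi·(P80^(-½) − F80^(-½))
W_Bond = W / EF = 5.807 / 0.82 = 7.0817 kWh/t
P80^(−½) = W_Bond/(10 Wi) + F80^(−½)
  = 7.0817/(10·9.0) + 1/√16227 = 0.078686 + 0.007850 = 0.086536
P80 = (1/0.086536)² = 11.5559² = 133.54 µm

P80 = 133.5 µm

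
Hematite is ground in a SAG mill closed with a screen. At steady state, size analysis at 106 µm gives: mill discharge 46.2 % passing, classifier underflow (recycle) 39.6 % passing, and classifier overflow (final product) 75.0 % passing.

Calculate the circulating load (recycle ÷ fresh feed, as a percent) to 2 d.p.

Classifier node, passing 106 µm:
d + r·d = r·u + o → r(d−u) = o−d
r = (75.0 − 46.2)/(46.2 − 39.6) = 28.8/6.6 = 4.3636
CL = 100·r = 436.36 %

CL = 436.36 %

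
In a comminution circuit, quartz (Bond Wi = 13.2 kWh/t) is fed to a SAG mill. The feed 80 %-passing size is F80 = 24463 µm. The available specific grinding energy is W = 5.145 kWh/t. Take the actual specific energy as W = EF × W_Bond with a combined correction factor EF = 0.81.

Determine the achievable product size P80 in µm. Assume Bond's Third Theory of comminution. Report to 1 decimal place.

P80 = 336.5 µm

W = 10 Wi / √P80 − 10 Wi / √F80
W_Bond = W / EF = 5.145 / 0.81 = 6.3519 kWh/t
P80^-0.5 = F80^-0.5 + W_Bond/(10 Wi)
  = 6.3519/(10·13.2) + 1/√24463 = 0.048120 + 0.006394 = 0.054514
P80 = (1/0.054514)² = 18.3440² = 336.50 µm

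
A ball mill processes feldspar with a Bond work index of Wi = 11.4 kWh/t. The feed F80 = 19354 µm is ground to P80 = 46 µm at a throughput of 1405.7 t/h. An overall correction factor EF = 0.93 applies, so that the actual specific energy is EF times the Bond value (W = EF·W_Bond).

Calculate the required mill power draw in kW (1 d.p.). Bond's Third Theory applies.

W = 10 Wi / √P80 − 10 Wi / √F80
W = 10·11.4·(1/√46 − 1/√19354) = 10·11.4·(0.140254) = 15.9889 kWh/t
W_actual = 0.93 × 15.9889 = 14.8697 kWh/t
Power = W × throughput = 14.8697 kWh/t × 1405.7 t/h = 20902.4 kW

P = 20902.4 kW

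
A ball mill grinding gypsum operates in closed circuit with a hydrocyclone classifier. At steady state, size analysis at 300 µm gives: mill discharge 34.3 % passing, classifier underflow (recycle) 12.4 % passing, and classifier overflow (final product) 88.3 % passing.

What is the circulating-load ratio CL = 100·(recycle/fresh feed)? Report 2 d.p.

Classifier node, passing 300 µm:
d + r·d = r·u + o → r(d−u) = o−d
r = (88.3 − 34.3)/(34.3 − 12.4) = 54.0/21.9 = 2.4658
CL = 100·r = 246.58 %

CL = 246.58 %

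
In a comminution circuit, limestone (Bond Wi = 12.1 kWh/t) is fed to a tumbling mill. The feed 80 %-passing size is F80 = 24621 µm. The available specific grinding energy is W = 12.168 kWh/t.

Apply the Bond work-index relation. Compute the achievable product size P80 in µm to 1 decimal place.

P80 = 87.5 µm

W = 10 Wi (1/√P80 − 1/√F80)  [Bond]
P80^-0.5 = F80^-0.5 + W/(10 Wi)
  = 12.1680/(10·12.1) + 1/√24621 = 0.100562 + 0.006373 = 0.106935
P80 = (1/0.106935)² = 9.3515² = 87.45 µm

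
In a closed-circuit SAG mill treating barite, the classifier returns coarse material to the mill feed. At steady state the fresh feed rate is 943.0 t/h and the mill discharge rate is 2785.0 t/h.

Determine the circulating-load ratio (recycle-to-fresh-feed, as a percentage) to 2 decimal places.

CL = 195.33 %

M = F + R at steady state, so:
R = M − F = 2785.0 − 943.0 = 1842.0 t/h
CL = 100·R/F = 100·1842.0/943.0 = 195.33 %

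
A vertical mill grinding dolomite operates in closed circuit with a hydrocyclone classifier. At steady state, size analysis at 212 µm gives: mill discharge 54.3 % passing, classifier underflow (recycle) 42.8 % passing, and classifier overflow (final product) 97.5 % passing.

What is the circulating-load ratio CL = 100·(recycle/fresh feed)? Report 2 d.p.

Balance %-passing 212 µm (r = R/F):
(1+r)·d = r·u + o ⇒ r = (o−d)/(d−u)
r = (97.5 − 54.3)/(54.3 − 42.8) = 43.2/11.5 = 3.7565
CL = 100·r = 375.65 %

CL = 375.65 %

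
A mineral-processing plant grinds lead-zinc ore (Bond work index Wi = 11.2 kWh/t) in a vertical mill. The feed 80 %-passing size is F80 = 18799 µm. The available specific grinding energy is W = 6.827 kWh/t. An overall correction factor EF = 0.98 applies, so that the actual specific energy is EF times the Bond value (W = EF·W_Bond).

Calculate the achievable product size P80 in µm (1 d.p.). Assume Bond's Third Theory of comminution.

P80 = 207.1 µm

W = 10·Wi·(P80^(-½) − F80^(-½))
W_Bond = W / EF = 6.827 / 0.98 = 6.9663 kWh/t
P80^-0.5 = F80^-0.5 + W_Bond/(10 Wi)
  = 6.9663/(10·11.2) + 1/√18799 = 0.062199 + 0.007293 = 0.069493
P80 = (1/0.069493)² = 14.3900² = 207.07 µm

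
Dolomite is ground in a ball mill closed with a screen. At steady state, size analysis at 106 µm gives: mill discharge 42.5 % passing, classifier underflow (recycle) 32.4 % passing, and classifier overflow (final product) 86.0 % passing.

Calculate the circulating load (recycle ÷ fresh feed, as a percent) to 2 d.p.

Balance %-passing 106 µm (r = R/F):
(1+r)d = ru + o → r = (o−d)/(d−u)
r = (86.0 − 42.5)/(42.5 − 32.4) = 43.5/10.1 = 4.3069
CL = 100·r = 430.69 %

CL = 430.69 %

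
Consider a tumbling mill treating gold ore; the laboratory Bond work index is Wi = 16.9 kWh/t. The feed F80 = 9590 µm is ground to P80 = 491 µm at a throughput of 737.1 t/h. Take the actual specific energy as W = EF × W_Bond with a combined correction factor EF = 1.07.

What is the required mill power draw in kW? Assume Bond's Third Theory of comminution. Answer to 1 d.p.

P = 4654.2 kW

Bond: W = 10·Wi·(1/√P80 − 1/√F80)
W = 10·16.9·(1/√491 − 1/√9590) = 10·16.9·(0.034918) = 5.9011 kWh/t
With EF = 1.07: W = 5.9011·1.07 = 6.3142 kWh/t
P_mill = W·ṁ = 6.3142·737.1 = 4654.2 kW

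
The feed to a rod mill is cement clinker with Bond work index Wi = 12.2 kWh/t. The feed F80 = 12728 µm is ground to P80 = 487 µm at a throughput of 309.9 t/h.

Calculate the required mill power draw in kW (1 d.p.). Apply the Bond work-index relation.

W = 10·Wi·[P80^(−½) − F80^(−½)]
W = 10·12.2·(1/√487 − 1/√12728) = 10·12.2·(0.036451) = 4.4470 kWh/t
Power = W × throughput = 4.4470 kWh/t × 309.9 t/h = 1378.1 kW

P = 1378.1 kW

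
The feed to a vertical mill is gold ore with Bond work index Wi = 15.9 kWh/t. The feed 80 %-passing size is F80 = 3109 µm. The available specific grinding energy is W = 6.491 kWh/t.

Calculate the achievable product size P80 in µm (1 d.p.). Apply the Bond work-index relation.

W = 10 Wi / √P80 − 10 Wi / √F80
P80^-0.5 = F80^-0.5 + W/(10 Wi)
  = 6.4910/(10·15.9) + 1/√3109 = 0.040824 + 0.017935 = 0.058758
P80 = (1/0.058758)² = 17.0188² = 289.64 µm

P80 = 289.6 µm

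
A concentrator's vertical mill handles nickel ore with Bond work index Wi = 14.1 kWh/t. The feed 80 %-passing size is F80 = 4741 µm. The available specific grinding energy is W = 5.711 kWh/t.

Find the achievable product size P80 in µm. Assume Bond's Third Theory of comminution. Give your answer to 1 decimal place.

P80 = 330.3 µm

Bond:  W = 10 Wi (1/√P − 1/√F)
1/√P80 = 1/√F80 + W/(10·Wi)
  = 5.7110/(10·14.1) + 1/√4741 = 0.040504 + 0.014523 = 0.055027
P80 = (1/0.055027)² = 18.1730² = 330.26 µm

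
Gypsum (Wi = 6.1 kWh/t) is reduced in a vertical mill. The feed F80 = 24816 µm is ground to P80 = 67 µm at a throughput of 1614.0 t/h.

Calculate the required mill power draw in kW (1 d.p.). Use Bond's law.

W = 10 Wi / √P80 − 10 Wi / √F80
W = 10·6.1·(1/√67 − 1/√24816) = 10·6.1·(0.115821) = 7.0651 kWh/t
Mill draw = 7.0651 × 1614.0 = 11403.1 kW

P = 11403.1 kW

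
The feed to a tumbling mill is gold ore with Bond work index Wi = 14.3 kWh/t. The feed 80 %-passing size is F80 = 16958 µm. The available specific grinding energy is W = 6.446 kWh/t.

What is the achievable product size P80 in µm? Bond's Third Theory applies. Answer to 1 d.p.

W = 10·Wi·[P80^(−½) − F80^(−½)]
P80^-0.5 = F80^-0.5 + W/(10 Wi)
  = 6.4460/(10·14.3) + 1/√16958 = 0.045077 + 0.007679 = 0.052756
P80 = (1/0.052756)² = 18.9552² = 359.30 µm

P80 = 359.3 µm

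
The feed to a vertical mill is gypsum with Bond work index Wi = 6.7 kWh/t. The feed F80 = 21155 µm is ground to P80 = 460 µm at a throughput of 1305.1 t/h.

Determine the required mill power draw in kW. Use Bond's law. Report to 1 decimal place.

W = 10·Wi·(P80^(-½) − F80^(-½))
W = 10·6.7·(1/√460 − 1/√21155) = 10·6.7·(0.039750) = 2.6632 kWh/t
P = W·T = 2.6632·1305.1 = 3475.8 kW

P = 3475.8 kW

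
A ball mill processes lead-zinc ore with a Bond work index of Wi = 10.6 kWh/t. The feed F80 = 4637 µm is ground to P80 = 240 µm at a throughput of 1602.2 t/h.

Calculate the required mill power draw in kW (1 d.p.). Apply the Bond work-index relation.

P = 8468.6 kW

W_Bond = 10·Wi·(1/√P₈₀ − 1/√F₈₀)
W = 10·10.6·(1/√240 − 1/√4637) = 10·10.6·(0.049864) = 5.2856 kWh/t
P = W·T = 5.2856·1602.2 = 8468.6 kW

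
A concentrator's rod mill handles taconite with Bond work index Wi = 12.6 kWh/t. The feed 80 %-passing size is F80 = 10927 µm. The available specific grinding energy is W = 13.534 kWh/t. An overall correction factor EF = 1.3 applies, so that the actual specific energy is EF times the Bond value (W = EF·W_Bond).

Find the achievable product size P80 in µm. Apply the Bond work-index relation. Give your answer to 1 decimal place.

W = 10·Wi·[P80^(−½) − F80^(−½)]
W_Bond = W / EF = 13.534 / 1.3 = 10.4108 kWh/t
P80^(−½) = W_Bond/(10 Wi) + F80^(−½)
  = 10.4108/(10·12.6) + 1/√10927 = 0.082625 + 0.009566 = 0.092192
P80 = (1/0.092192)² = 10.8470² = 117.66 µm

P80 = 117.7 µm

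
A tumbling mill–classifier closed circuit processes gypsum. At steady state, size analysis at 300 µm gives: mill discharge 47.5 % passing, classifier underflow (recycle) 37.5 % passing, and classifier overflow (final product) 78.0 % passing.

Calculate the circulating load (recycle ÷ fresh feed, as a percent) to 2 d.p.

CL = 305.00 %

Balance %-passing 300 µm (r = R/F):
(1+r)·d = r·u + o ⇒ r = (o−d)/(d−u)
r = (78.0 − 47.5)/(47.5 − 37.5) = 30.5/10.0 = 3.0500
CL = 100·r = 305.00 %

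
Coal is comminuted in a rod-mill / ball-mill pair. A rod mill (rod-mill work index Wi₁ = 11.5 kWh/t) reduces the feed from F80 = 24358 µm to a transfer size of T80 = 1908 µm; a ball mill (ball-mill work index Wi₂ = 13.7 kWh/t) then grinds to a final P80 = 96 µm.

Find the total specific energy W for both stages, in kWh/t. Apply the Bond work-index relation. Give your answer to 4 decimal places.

W = 10 Wi (P80^-0.5 − F80^-0.5)
Stage 1 (24358→1908 µm, Wi₁=11.5): W₁ = 10·11.5·(0.022893 − 0.006407) = 1.8959 kWh/t
Stage 2 (1908→96 µm, Wi₂=13.7): W₂ = 10·13.7·(0.102062 − 0.022893) = 10.8461 kWh/t
W = W₁ + W₂ = 1.8959 + 10.8461 = 12.7420 kWh/t

W = 12.7420 kWh/t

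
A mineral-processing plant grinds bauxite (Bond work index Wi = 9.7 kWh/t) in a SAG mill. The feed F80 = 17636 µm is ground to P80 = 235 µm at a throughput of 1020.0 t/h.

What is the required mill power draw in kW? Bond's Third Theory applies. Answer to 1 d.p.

W = 10 Wi / √P80 − 10 Wi / √F80
W = 10·9.7·(1/√235 − 1/√17636) = 10·9.7·(0.057703) = 5.5972 kWh/t
P_mill = W·ṁ = 5.5972·1020.0 = 5709.1 kW

P = 5709.1 kW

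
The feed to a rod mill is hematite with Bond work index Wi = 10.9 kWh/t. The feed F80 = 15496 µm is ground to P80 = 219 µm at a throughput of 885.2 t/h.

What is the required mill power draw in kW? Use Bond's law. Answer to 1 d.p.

P = 5744.9 kW

Bond: W = 10·Wi·(1/√P80 − 1/√F80)
W = 10·10.9·(1/√219 − 1/√15496) = 10·10.9·(0.059541) = 6.4899 kWh/t
Mill draw = 6.4899 × 885.2 = 5744.9 kW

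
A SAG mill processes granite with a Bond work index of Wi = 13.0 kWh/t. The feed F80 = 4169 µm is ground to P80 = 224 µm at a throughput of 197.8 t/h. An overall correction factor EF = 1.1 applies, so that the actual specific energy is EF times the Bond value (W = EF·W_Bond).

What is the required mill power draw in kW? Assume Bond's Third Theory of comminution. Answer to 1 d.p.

W = 10·Wi·(P80^(-½) − F80^(-½))
W = 10·13.0·(1/√224 − 1/√4169) = 10·13.0·(0.051328) = 6.6726 kWh/t
Apply correction: 6.6726 × 1.1 = 7.3399 kWh/t
P = W·T = 7.3399·197.8 = 1451.8 kW

P = 1451.8 kW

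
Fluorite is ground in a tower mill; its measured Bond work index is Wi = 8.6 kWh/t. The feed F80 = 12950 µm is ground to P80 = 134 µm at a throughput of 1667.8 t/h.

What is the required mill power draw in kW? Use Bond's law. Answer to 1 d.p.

W = 10·Wi·(P80^(-½) − F80^(-½))
W = 10·8.6·(1/√134 − 1/√12950) = 10·8.6·(0.077599) = 6.6735 kWh/t
P = W·T = 6.6735·1667.8 = 11130.1 kW

P = 11130.1 kW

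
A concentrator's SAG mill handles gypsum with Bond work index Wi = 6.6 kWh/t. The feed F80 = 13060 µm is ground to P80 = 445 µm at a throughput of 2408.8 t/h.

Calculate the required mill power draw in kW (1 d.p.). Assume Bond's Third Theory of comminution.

W = 10·Wi·(P80^(-½) − F80^(-½))
W = 10·6.6·(1/√445 − 1/√13060) = 10·6.6·(0.038654) = 2.5512 kWh/t
Power = W × throughput = 2.5512 kWh/t × 2408.8 t/h = 6145.3 kW

P = 6145.3 kW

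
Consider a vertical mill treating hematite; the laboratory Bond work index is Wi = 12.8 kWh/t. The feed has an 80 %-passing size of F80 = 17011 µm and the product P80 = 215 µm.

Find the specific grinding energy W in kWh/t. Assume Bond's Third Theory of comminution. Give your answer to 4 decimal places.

W = 7.7481 kWh/t

Bond:  W = 10 Wi (1/√P − 1/√F)
1/√215 = 0.068199;  1/√17011 = 0.007667
W = 10·12.8·(0.068199 − 0.007667) = 7.7481 kWh/t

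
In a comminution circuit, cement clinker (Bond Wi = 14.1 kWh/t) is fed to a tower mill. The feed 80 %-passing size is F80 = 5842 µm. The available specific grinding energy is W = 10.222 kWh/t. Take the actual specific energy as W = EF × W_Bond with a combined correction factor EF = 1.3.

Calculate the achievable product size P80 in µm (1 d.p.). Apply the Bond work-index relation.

P80 = 211.0 µm

Bond: W = 10·Wi·(1/√P80 − 1/√F80)
W_Bond = W / EF = 10.222 / 1.3 = 7.8631 kWh/t
P80^-0.5 = F80^-0.5 + W_Bond/(10 Wi)
  = 7.8631/(10·14.1) + 1/√5842 = 0.055767 + 0.013083 = 0.068850
P80 = (1/0.068850)² = 14.5244² = 210.96 µm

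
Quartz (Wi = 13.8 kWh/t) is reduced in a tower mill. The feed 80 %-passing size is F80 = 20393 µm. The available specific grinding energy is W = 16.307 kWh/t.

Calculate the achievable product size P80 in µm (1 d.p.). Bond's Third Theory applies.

W = 10 Wi (P80^-0.5 − F80^-0.5)
P80^-0.5 = F80^-0.5 + W/(10 Wi)
  = 16.3070/(10·13.8) + 1/√20393 = 0.118167 + 0.007003 = 0.125169
P80 = (1/0.125169)² = 7.9892² = 63.83 µm

P80 = 63.8 µm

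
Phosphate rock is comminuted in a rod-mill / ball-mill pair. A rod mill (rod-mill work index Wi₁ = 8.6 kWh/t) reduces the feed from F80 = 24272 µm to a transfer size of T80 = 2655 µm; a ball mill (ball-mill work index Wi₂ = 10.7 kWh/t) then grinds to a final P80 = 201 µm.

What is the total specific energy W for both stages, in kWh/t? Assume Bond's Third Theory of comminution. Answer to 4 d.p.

Bond: W = 10·Wi·(1/√P80 − 1/√F80)
Stage 1 (24272→2655 µm, Wi₁=8.6): W₁ = 10·8.6·(0.019407 − 0.006419) = 1.1170 kWh/t
Stage 2 (2655→201 µm, Wi₂=10.7): W₂ = 10·10.7·(0.070535 − 0.019407) = 5.4706 kWh/t
W = W₁ + W₂ = 1.1170 + 5.4706 = 6.5876 kWh/t

W = 6.5876 kWh/t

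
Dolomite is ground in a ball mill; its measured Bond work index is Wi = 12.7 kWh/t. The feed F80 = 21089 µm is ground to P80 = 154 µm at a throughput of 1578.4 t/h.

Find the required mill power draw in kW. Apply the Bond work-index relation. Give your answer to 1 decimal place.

P = 14772.9 kW

W = 10·Wi·(P80^(-½) − F80^(-½))
W = 10·12.7·(1/√154 − 1/√21089) = 10·12.7·(0.073696) = 9.3594 kWh/t
P = W·T = 9.3594·1578.4 = 14772.9 kW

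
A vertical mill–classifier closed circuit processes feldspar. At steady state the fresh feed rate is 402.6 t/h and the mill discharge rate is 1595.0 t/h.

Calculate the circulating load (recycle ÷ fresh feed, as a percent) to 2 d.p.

CL = 296.17 %

Mill node: discharge = fresh + recycle.
R = M − F = 1595.0 − 402.6 = 1192.4 t/h
CL = 100·R/F = 100·1192.4/402.6 = 296.17 %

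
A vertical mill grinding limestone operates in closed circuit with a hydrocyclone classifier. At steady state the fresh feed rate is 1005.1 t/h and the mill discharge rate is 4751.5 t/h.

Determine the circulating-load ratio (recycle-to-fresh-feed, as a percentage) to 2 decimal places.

CL = 372.74 %

Discharge = new feed + return, hence
R = M − F = 4751.5 − 1005.1 = 3746.4 t/h
CL = 100·R/F = 100·3746.4/1005.1 = 372.74 %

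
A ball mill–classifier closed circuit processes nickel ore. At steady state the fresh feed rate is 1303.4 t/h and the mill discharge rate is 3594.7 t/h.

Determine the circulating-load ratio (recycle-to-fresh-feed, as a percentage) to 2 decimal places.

Mill node: discharge = fresh + recycle.
R = M − F = 3594.7 − 1303.4 = 2291.3 t/h
CL = 100·R/F = 100·2291.3/1303.4 = 175.79 %

CL = 175.79 %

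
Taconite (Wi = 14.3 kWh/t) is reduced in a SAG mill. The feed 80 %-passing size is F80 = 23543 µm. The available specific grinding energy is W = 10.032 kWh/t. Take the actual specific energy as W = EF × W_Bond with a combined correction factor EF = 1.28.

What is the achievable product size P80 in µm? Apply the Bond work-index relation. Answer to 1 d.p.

W = 10 Wi (P80^-0.5 − F80^-0.5)
W_Bond = W / EF = 10.032 / 1.28 = 7.8375 kWh/t
⇒ 1/√P80 = W_Bond/(10·Wi) + 1/√F80
  = 7.8375/(10·14.3) + 1/√23543 = 0.054808 + 0.006517 = 0.061325
P80 = (1/0.061325)² = 16.3066² = 265.90 µm

P80 = 265.9 µm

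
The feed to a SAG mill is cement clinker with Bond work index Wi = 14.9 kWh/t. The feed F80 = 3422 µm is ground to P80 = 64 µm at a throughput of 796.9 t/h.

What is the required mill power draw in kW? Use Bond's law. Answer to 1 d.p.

P = 12812.5 kW

W = 10 Wi (P80^-0.5 − F80^-0.5)
W = 10·14.9·(1/√64 − 1/√3422) = 10·14.9·(0.107905) = 16.0779 kWh/t
P_mill = W·ṁ = 16.0779·796.9 = 12812.5 kW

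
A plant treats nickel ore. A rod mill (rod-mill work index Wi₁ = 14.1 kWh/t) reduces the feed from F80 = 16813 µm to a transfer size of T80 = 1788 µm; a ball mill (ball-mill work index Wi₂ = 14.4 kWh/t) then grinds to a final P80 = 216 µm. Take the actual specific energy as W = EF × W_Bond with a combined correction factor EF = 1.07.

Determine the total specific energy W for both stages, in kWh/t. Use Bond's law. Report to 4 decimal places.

W = 10 Wi (1/√P80 − 1/√F80)  [Bond]
Stage 1 (16813→1788 µm, Wi₁=14.1): W₁ = 10·14.1·(0.023649 − 0.007712) = 2.2471 kWh/t
Stage 2 (1788→216 µm, Wi₂=14.4): W₂ = 10·14.4·(0.068041 − 0.023649) = 6.3925 kWh/t
W = W₁ + W₂ = 2.2471 + 6.3925 = 8.6396 kWh/t
W_actual = 1.07 × 8.6396 = 9.2444 kWh/t

W = 9.2444 kWh/t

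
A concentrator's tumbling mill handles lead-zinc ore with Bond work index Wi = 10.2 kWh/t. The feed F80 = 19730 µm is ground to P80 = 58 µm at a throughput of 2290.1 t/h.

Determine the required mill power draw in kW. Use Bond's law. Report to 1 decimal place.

W_Bond = 10·Wi·(1/√P₈₀ − 1/√F₈₀)
W = 10·10.2·(1/√58 − 1/√19730) = 10·10.2·(0.124187) = 12.6671 kWh/t
Power = W × throughput = 12.6671 kWh/t × 2290.1 t/h = 29008.9 kW

P = 29008.9 kW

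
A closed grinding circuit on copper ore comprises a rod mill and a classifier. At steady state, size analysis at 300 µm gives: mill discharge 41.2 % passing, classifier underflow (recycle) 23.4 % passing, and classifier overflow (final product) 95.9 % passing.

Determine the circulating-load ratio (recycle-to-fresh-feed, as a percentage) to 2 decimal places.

Classifier node, passing 300 µm:
r = (o − d)/(d − u)
r = (95.9 − 41.2)/(41.2 − 23.4) = 54.7/17.8 = 3.0730
CL = 100·r = 307.30 %

CL = 307.30 %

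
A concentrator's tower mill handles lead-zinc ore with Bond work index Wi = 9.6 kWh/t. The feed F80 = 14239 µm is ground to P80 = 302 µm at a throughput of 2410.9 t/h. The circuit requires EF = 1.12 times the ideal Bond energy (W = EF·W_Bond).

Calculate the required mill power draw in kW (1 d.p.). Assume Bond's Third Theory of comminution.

W_Bond = 10·Wi·(1/√P₈₀ − 1/√F₈₀)
W = 10·9.6·(1/√302 − 1/√14239) = 10·9.6·(0.049163) = 4.7197 kWh/t
Apply correction: 4.7197 × 1.12 = 5.2860 kWh/t
Power = W × throughput = 5.2860 kWh/t × 2410.9 t/h = 12744.1 kW

P = 12744.1 kW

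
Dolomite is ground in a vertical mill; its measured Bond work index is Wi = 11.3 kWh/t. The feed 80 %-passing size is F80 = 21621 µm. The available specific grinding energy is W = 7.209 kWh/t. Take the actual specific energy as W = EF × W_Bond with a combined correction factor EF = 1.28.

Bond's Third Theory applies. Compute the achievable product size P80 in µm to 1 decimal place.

P80 = 311.7 µm

Bond:  W = 10 Wi (1/√P − 1/√F)
W_Bond = W / EF = 7.209 / 1.28 = 5.6320 kWh/t
⇒ 1/√P80 = W_Bond/(10·Wi) + 1/√F80
  = 5.6320/(10·11.3) + 1/√21621 = 0.049841 + 0.006801 = 0.056642
P80 = (1/0.056642)² = 17.6548² = 311.69 µm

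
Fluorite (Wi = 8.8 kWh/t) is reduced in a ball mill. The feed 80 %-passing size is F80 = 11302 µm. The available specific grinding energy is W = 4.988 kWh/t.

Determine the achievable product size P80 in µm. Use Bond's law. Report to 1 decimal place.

W = 10 Wi / √P80 − 10 Wi / √F80
P80^-0.5 = F80^-0.5 + W/(10 Wi)
  = 4.9880/(10·8.8) + 1/√11302 = 0.056682 + 0.009406 = 0.066088
P80 = (1/0.066088)² = 15.1313² = 228.96 µm

P80 = 229.0 µm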